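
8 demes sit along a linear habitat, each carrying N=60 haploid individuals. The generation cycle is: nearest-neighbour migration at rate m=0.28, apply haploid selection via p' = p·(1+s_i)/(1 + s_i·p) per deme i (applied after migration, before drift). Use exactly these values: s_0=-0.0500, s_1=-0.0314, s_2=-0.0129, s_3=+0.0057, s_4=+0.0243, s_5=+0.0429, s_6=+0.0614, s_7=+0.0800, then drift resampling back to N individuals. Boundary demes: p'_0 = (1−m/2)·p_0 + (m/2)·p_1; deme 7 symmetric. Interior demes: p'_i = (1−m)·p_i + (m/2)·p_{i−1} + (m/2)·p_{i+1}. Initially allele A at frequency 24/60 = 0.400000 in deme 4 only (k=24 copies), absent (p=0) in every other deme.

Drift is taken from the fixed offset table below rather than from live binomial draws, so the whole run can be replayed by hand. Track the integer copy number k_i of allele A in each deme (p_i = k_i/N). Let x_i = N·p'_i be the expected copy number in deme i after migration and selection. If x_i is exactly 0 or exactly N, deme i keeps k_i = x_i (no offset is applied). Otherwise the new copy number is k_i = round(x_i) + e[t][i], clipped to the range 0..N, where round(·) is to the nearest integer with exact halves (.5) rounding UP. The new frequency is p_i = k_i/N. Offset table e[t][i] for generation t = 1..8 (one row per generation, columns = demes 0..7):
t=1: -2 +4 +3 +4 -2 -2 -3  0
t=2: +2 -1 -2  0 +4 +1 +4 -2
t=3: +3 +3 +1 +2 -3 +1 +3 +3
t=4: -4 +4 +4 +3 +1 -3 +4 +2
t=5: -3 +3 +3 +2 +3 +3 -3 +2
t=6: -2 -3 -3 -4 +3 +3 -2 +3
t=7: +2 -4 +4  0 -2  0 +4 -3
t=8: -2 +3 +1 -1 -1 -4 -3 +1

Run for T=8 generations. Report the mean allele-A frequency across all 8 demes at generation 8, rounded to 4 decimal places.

t=0: k=[0 0 0 0 24 0 0 0]
t=1: x=[0.0000 0.0000 0.0000 3.3781 17.5769 3.4957 0.0000 0.0000] k=[0 0 0 7 16 1 0 0]
t=2: x=[0.0000 0.0000 0.9676 7.3164 12.8812 3.0805 0.1486 0.0000] k=[0 0 0 7 17 4 4 0]
t=3: x=[0.0000 0.0000 0.9676 7.4570 14.0365 6.0445 3.6384 0.6043] k=[0 0 2 9 11 7 7 4]
t=4: x=[0.0000 0.2712 2.6667 8.3407 10.3642 7.8419 6.9373 4.7456] k=[0 4 7 11 11 5 11 7]
t=5: x=[0.5322 3.7464 7.0587 10.4891 10.3642 6.9335 10.0903 8.0833] k=[0 7 10 12 13 10 7 10]
t=6: x=[0.9318 6.2589 9.7535 11.9142 12.6784 10.3550 8.2551 10.2159] k=[0 3 7 8 16 13 6 13]
t=7: x=[0.3991 3.0464 6.5043 9.0235 14.7251 12.8593 8.3805 12.7768] k=[2 0 11 9 13 13 12 10]
t=8: x=[1.6363 1.7645 9.0795 9.8868 12.6784 13.2895 12.4373 10.9523] k=[0 5 10 9 12 9 9 12]

0.1375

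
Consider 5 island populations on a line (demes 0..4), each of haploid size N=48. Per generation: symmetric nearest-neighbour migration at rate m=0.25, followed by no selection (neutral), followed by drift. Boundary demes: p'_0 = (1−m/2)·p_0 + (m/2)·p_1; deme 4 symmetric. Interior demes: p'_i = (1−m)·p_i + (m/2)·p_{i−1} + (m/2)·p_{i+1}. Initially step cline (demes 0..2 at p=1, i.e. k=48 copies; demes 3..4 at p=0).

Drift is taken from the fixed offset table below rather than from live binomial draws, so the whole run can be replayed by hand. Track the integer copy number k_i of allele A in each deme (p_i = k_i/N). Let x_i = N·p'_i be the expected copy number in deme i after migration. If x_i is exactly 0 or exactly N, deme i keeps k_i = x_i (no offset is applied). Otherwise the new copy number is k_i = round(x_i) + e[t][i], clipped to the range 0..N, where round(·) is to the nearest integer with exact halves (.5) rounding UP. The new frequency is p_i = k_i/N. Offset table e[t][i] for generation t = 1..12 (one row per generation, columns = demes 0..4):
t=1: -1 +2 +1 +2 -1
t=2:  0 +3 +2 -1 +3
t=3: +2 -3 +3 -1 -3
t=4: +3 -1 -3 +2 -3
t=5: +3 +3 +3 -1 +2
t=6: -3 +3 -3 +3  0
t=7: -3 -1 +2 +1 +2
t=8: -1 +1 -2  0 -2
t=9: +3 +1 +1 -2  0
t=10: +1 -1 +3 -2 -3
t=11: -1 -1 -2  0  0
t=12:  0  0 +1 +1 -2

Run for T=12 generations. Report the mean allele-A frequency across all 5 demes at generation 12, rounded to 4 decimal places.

0.6000

t=0: k=[48 48 48 0 0]
t=1: x=[48.0000 48.0000 42.0000 6.0000 0.0000] k=[48 48 43 8 0]
t=2: x=[48.0000 47.3750 39.2500 11.3750 1.0000] k=[48 48 41 10 4]
t=3: x=[48.0000 47.1250 38.0000 13.1250 4.7500] k=[48 44 41 12 2]
t=4: x=[47.5000 44.1250 37.7500 14.3750 3.2500] k=[48 43 35 16 0]
t=5: x=[47.3750 42.6250 33.6250 16.3750 2.0000] k=[48 46 37 15 4]
t=6: x=[47.7500 45.1250 35.3750 16.3750 5.3750] k=[45 48 32 19 5]
t=7: x=[45.3750 45.6250 32.3750 18.8750 6.7500] k=[42 45 34 20 9]
t=8: x=[42.3750 43.2500 33.6250 20.3750 10.3750] k=[41 44 32 20 8]
t=9: x=[41.3750 42.1250 32.0000 20.0000 9.5000] k=[44 43 33 18 10]
t=10: x=[43.8750 41.8750 32.3750 18.8750 11.0000] k=[45 41 35 17 8]
t=11: x=[44.5000 40.7500 33.5000 18.1250 9.1250] k=[44 40 32 18 9]
t=12: x=[43.5000 39.5000 31.2500 18.6250 10.1250] k=[44 40 32 20 8]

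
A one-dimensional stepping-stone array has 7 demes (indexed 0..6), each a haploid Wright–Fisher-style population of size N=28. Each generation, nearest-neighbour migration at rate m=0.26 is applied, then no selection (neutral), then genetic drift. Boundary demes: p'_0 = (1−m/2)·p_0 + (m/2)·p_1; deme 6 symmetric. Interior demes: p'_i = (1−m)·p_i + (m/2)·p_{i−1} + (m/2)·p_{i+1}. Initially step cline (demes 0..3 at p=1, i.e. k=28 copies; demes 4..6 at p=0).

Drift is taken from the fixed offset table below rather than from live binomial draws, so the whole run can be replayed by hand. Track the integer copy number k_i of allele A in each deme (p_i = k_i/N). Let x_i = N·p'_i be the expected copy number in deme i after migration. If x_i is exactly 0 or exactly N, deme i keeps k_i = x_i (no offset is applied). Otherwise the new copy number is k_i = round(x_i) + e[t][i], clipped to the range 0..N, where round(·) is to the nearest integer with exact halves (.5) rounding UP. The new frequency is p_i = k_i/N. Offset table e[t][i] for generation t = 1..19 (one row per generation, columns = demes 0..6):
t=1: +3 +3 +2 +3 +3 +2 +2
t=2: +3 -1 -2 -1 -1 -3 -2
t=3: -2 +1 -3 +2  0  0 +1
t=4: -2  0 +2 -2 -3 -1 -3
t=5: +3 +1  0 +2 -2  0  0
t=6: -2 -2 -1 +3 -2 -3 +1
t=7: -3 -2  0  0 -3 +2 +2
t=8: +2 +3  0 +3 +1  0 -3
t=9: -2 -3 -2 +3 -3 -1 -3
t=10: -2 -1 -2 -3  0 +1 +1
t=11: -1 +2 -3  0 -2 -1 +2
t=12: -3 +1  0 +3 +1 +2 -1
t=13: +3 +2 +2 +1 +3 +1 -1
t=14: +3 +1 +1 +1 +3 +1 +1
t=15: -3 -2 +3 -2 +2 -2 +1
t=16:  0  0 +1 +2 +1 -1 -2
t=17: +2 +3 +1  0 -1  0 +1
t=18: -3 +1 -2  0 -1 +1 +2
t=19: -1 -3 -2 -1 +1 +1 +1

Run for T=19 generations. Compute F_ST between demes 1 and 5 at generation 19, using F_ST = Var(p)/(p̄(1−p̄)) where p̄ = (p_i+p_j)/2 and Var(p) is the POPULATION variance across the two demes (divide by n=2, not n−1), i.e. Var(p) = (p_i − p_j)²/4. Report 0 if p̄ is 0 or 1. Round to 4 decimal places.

t=0: k=[28 28 28 28 0 0 0]
t=1: x=[28.0000 28.0000 28.0000 24.3600 3.6400 0.0000 0.0000] k=[28 28 28 27 7 0 0]
t=2: x=[28.0000 28.0000 27.8700 24.5300 8.6900 0.9100 0.0000] k=[28 28 26 24 8 0 0]
t=3: x=[28.0000 27.7400 26.0000 22.1800 9.0400 1.0400 0.0000] k=[28 28 23 24 9 1 0]
t=4: x=[28.0000 27.3500 23.7800 21.9200 9.9100 1.9100 0.1300] k=[28 27 26 20 7 1 0]
t=5: x=[27.8700 27.0000 25.3500 19.0900 7.9100 1.6500 0.1300] k=[28 28 25 21 6 2 0]
t=6: x=[28.0000 27.6100 24.8700 19.5700 7.4300 2.2600 0.2600] k=[28 26 24 23 5 0 1]
t=7: x=[27.7400 26.0000 24.1300 20.7900 6.6900 0.7800 0.8700] k=[25 24 24 21 4 3 3]
t=8: x=[24.8700 24.1300 23.6100 19.1800 6.0800 3.1300 3.0000] k=[27 27 24 22 7 3 0]
t=9: x=[27.0000 26.6100 24.1300 20.3100 8.4300 3.1300 0.3900] k=[25 24 22 23 5 2 0]
t=10: x=[24.8700 23.8700 22.3900 20.5300 6.9500 2.1300 0.2600] k=[23 23 20 18 7 3 1]
t=11: x=[23.0000 22.6100 20.1300 16.8300 7.9100 3.2600 1.2600] k=[22 25 17 17 6 2 3]
t=12: x=[22.3900 23.5700 18.0400 15.5700 6.9100 2.6500 2.8700] k=[19 25 18 19 8 5 2]
t=13: x=[19.7800 23.3100 19.0400 17.4400 9.0400 5.0000 2.3900] k=[23 25 21 18 12 6 1]
t=14: x=[23.2600 24.2200 21.1300 17.6100 12.0000 6.1300 1.6500] k=[26 25 22 19 15 7 3]
t=15: x=[25.8700 24.7400 22.0000 18.8700 14.4800 7.5200 3.5200] k=[23 23 25 17 16 6 5]
t=16: x=[23.0000 23.2600 23.7000 17.9100 14.8300 7.1700 5.1300] k=[23 23 25 20 16 6 3]
t=17: x=[23.0000 23.2600 24.0900 20.1300 15.2200 6.9100 3.3900] k=[25 26 25 20 14 7 4]
t=18: x=[25.1300 25.7400 24.4800 19.8700 13.8700 7.5200 4.3900] k=[22 27 22 20 13 9 6]
t=19: x=[22.6500 25.7000 22.3900 19.3500 13.3900 9.1300 6.3900] k=[22 23 20 18 14 10 7]

0.2227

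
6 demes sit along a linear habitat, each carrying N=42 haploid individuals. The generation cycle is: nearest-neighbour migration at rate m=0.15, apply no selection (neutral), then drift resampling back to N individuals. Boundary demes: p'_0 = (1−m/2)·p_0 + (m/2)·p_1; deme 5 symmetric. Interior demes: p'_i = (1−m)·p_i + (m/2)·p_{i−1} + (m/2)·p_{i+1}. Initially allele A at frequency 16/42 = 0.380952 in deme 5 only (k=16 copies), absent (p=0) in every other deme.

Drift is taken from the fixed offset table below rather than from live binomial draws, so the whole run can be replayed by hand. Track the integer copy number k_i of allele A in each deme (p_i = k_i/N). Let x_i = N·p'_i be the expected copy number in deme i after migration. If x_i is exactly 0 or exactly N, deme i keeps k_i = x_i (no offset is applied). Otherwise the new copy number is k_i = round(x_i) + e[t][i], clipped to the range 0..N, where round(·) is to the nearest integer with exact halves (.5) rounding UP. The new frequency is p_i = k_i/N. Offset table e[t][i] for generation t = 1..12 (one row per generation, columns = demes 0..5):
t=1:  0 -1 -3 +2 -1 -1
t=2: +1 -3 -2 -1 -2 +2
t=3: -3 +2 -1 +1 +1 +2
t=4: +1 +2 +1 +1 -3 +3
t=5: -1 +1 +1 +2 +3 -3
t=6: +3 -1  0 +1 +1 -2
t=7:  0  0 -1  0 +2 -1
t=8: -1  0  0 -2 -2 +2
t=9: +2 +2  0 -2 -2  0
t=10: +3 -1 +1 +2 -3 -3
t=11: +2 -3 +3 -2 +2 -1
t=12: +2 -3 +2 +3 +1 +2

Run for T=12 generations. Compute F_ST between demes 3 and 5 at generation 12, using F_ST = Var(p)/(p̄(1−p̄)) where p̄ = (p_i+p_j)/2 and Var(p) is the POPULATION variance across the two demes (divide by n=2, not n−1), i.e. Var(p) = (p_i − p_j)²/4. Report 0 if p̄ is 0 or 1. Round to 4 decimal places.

0.0185

t=0: k=[0 0 0 0 0 16]
t=1: x=[0.0000 0.0000 0.0000 0.0000 1.2000 14.8000] k=[0 0 0 0 0 14]
t=2: x=[0.0000 0.0000 0.0000 0.0000 1.0500 12.9500] k=[0 0 0 0 0 15]
t=3: x=[0.0000 0.0000 0.0000 0.0000 1.1250 13.8750] k=[0 0 0 0 2 16]
t=4: x=[0.0000 0.0000 0.0000 0.1500 2.9000 14.9500] k=[0 0 0 1 0 18]
t=5: x=[0.0000 0.0000 0.0750 0.8500 1.4250 16.6500] k=[0 0 1 3 4 14]
t=6: x=[0.0000 0.0750 1.0750 2.9250 4.6750 13.2500] k=[0 0 1 4 6 11]
t=7: x=[0.0000 0.0750 1.1500 3.9250 6.2250 10.6250] k=[0 0 0 4 8 10]
t=8: x=[0.0000 0.0000 0.3000 4.0000 7.8500 9.8500] k=[0 0 0 2 6 12]
t=9: x=[0.0000 0.0000 0.1500 2.1500 6.1500 11.5500] k=[0 0 0 0 4 12]
t=10: x=[0.0000 0.0000 0.0000 0.3000 4.3000 11.4000] k=[0 0 0 2 1 8]
t=11: x=[0.0000 0.0000 0.1500 1.7750 1.6000 7.4750] k=[0 0 3 0 4 6]
t=12: x=[0.0000 0.2250 2.5500 0.5250 3.8500 5.8500] k=[0 0 5 4 5 8]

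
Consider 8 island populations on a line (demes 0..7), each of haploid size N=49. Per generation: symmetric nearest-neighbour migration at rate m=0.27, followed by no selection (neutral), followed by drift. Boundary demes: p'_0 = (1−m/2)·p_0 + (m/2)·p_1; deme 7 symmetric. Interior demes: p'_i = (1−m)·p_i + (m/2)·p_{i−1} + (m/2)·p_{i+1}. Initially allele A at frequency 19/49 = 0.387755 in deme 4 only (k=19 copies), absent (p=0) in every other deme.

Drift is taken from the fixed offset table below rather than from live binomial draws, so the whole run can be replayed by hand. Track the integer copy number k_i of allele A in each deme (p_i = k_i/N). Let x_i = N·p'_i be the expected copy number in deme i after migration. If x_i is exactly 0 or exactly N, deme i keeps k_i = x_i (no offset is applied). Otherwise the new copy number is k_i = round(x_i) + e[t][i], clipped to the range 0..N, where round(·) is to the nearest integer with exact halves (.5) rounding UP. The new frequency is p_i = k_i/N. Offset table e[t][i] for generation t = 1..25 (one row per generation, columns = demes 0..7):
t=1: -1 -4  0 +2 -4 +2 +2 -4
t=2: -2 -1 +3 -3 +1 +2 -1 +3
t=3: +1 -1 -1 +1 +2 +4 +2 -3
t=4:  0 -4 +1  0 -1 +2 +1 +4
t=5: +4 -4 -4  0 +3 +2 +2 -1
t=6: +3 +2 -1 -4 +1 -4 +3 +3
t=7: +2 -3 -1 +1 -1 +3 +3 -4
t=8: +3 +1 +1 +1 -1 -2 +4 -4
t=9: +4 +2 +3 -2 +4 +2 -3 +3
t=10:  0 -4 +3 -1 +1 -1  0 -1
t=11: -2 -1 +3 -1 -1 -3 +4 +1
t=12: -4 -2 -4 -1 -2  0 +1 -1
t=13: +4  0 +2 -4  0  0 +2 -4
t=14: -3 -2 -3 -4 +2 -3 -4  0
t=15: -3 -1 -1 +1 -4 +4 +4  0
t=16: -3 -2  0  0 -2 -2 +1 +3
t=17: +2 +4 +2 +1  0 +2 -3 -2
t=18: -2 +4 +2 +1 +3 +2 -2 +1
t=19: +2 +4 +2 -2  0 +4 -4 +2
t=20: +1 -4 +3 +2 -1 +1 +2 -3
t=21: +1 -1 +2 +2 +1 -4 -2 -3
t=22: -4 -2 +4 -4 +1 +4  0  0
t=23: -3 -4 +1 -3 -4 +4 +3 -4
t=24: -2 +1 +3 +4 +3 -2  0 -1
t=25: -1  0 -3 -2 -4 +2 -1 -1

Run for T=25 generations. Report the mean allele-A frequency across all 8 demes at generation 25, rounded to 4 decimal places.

t=0: k=[0 0 0 0 19 0 0 0]
t=1: x=[0.0000 0.0000 0.0000 2.5650 13.8700 2.5650 0.0000 0.0000] k=[0 0 0 5 10 5 0 0]
t=2: x=[0.0000 0.0000 0.6750 5.0000 8.6500 5.0000 0.6750 0.0000] k=[0 0 4 2 10 7 0 0]
t=3: x=[0.0000 0.5400 3.1900 3.3500 8.5150 6.4600 0.9450 0.0000] k=[0 0 2 4 11 10 3 0]
t=4: x=[0.0000 0.2700 2.0000 4.6750 9.9200 9.1900 3.5400 0.4050] k=[0 0 3 5 9 11 5 4]
t=5: x=[0.0000 0.4050 2.8650 5.2700 8.7300 9.9200 5.6750 4.1350] k=[0 0 0 5 12 12 8 3]
t=6: x=[0.0000 0.0000 0.6750 5.2700 11.0550 11.4600 7.8650 3.6750] k=[0 0 0 1 12 7 11 7]
t=7: x=[0.0000 0.0000 0.1350 2.3500 9.8400 8.2150 9.9200 7.5400] k=[0 0 0 3 9 11 13 4]
t=8: x=[0.0000 0.0000 0.4050 3.4050 8.4600 11.0000 11.5150 5.2150] k=[0 0 1 4 7 9 16 1]
t=9: x=[0.0000 0.1350 1.2700 4.0000 6.8650 9.6750 13.0300 3.0250] k=[0 2 4 2 11 12 10 6]
t=10: x=[0.2700 2.0000 3.4600 3.4850 9.9200 11.5950 9.7300 6.5400] k=[0 0 6 2 11 11 10 6]
t=11: x=[0.0000 0.8100 4.6500 3.7550 9.7850 10.8650 9.5950 6.5400] k=[0 0 8 3 9 8 14 8]
t=12: x=[0.0000 1.0800 6.2450 4.4850 8.0550 8.9450 12.3800 8.8100] k=[0 0 2 3 6 9 13 8]
t=13: x=[0.0000 0.2700 1.8650 3.2700 6.0000 9.1350 11.7850 8.6750] k=[0 0 4 0 6 9 14 5]
t=14: x=[0.0000 0.5400 2.9200 1.3500 5.5950 9.2700 12.1100 6.2150] k=[0 0 0 0 8 6 8 6]
t=15: x=[0.0000 0.0000 0.0000 1.0800 6.6500 6.5400 7.4600 6.2700] k=[0 0 0 2 3 11 11 6]
t=16: x=[0.0000 0.0000 0.2700 1.8650 3.9450 9.9200 10.3250 6.6750] k=[0 0 0 2 2 8 11 10]
t=17: x=[0.0000 0.0000 0.2700 1.7300 2.8100 7.5950 10.4600 10.1350] k=[0 0 2 3 3 10 7 8]
t=18: x=[0.0000 0.2700 1.8650 2.8650 3.9450 8.6500 7.5400 7.8650] k=[0 4 4 4 7 11 6 9]
t=19: x=[0.5400 3.4600 4.0000 4.4050 7.1350 9.7850 7.0800 8.5950] k=[3 7 6 2 7 14 3 11]
t=20: x=[3.5400 6.3250 5.5950 3.2150 7.2700 11.5700 5.5650 9.9200] k=[5 2 9 5 6 13 8 7]
t=21: x=[4.5950 3.3500 7.5150 5.6750 6.8100 11.3800 8.5400 7.1350] k=[6 2 10 8 8 7 7 4]
t=22: x=[5.4600 3.6200 8.6500 8.2700 7.8650 7.1350 6.5950 4.4050] k=[1 2 13 4 9 11 7 4]
t=23: x=[1.1350 3.3500 10.3000 5.8900 8.5950 10.1900 7.1350 4.4050] k=[0 0 11 3 5 14 10 0]
t=24: x=[0.0000 1.4850 8.4350 4.3500 5.9450 12.2450 9.1900 1.3500] k=[0 2 11 8 9 10 9 0]
t=25: x=[0.2700 2.9450 9.3800 8.5400 9.0000 9.7300 7.9200 1.2150] k=[0 3 6 7 5 12 7 0]

0.1020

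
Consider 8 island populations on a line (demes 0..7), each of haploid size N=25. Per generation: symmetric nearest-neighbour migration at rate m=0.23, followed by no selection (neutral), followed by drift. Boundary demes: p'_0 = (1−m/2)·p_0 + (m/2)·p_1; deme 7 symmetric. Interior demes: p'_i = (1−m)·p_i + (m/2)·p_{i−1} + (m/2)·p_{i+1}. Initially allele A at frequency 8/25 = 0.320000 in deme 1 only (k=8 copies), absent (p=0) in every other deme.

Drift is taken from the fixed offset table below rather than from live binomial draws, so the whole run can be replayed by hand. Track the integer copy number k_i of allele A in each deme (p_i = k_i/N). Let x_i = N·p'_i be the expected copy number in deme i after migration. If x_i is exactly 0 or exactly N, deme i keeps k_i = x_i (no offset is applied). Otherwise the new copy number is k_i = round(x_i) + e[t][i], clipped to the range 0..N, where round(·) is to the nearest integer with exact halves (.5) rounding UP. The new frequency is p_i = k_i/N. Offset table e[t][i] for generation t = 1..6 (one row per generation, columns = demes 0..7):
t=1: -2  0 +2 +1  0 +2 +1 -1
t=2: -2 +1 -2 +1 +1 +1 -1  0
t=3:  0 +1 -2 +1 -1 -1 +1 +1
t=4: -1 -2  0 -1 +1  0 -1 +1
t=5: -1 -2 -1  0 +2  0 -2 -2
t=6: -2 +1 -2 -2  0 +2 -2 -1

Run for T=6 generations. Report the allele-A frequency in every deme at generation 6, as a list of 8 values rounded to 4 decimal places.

t=0: k=[0 8 0 0 0 0 0 0]
t=1: x=[0.9200 6.1600 0.9200 0.0000 0.0000 0.0000 0.0000 0.0000] k=[0 6 3 0 0 0 0 0]
t=2: x=[0.6900 4.9650 3.0000 0.3450 0.0000 0.0000 0.0000 0.0000] k=[0 6 1 1 0 0 0 0]
t=3: x=[0.6900 4.7350 1.5750 0.8850 0.1150 0.0000 0.0000 0.0000] k=[1 6 0 2 0 0 0 0]
t=4: x=[1.5750 4.7350 0.9200 1.5400 0.2300 0.0000 0.0000 0.0000] k=[1 3 1 1 1 0 0 0]
t=5: x=[1.2300 2.5400 1.2300 1.0000 0.8850 0.1150 0.0000 0.0000] k=[0 1 0 1 3 0 0 0]
t=6: x=[0.1150 0.7700 0.2300 1.1150 2.4250 0.3450 0.0000 0.0000] k=[0 2 0 0 2 2 0 0]

[0.0000, 0.0800, 0.0000, 0.0000, 0.0800, 0.0800, 0.0000, 0.0000]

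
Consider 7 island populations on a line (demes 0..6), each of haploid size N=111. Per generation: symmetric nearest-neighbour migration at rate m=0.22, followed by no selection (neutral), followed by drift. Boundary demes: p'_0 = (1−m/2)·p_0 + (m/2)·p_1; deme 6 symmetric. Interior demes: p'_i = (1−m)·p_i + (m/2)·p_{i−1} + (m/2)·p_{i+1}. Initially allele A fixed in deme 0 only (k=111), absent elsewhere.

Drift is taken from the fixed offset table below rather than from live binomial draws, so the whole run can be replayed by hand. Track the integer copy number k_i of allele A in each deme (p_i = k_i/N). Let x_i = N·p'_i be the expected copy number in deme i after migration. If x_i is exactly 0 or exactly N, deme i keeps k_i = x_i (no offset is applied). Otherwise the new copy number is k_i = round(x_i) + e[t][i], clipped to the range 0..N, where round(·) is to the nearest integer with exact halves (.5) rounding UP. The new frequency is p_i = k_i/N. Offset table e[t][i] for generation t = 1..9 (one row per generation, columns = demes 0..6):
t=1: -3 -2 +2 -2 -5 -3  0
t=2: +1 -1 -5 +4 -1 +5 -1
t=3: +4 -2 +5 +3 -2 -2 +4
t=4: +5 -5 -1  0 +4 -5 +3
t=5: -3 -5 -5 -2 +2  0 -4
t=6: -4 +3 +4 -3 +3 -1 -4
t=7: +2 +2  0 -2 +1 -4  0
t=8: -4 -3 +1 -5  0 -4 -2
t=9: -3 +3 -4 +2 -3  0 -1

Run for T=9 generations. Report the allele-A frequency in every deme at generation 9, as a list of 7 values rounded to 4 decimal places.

t=0: k=[111 0 0 0 0 0 0]
t=1: x=[98.7900 12.2100 0.0000 0.0000 0.0000 0.0000 0.0000] k=[96 10 0 0 0 0 0]
t=2: x=[86.5400 18.3600 1.1000 0.0000 0.0000 0.0000 0.0000] k=[88 17 0 0 0 0 0]
t=3: x=[80.1900 22.9400 1.8700 0.0000 0.0000 0.0000 0.0000] k=[84 21 7 0 0 0 0]
t=4: x=[77.0700 26.3900 7.7700 0.7700 0.0000 0.0000 0.0000] k=[82 21 7 1 0 0 0]
t=5: x=[75.2900 26.1700 7.8800 1.5500 0.1100 0.0000 0.0000] k=[72 21 3 0 2 0 0]
t=6: x=[66.3900 24.6300 4.6500 0.5500 1.5600 0.2200 0.0000] k=[62 28 9 0 5 0 0]
t=7: x=[58.2600 29.6500 10.1000 1.5400 3.9000 0.5500 0.0000] k=[60 32 10 0 5 0 0]
t=8: x=[56.9200 32.6600 11.3200 1.6500 3.9000 0.5500 0.0000] k=[53 30 12 0 4 0 0]
t=9: x=[50.4700 30.5500 12.6600 1.7600 3.1200 0.4400 0.0000] k=[47 34 9 4 0 0 0]

[0.4234, 0.3063, 0.0811, 0.0360, 0.0000, 0.0000, 0.0000]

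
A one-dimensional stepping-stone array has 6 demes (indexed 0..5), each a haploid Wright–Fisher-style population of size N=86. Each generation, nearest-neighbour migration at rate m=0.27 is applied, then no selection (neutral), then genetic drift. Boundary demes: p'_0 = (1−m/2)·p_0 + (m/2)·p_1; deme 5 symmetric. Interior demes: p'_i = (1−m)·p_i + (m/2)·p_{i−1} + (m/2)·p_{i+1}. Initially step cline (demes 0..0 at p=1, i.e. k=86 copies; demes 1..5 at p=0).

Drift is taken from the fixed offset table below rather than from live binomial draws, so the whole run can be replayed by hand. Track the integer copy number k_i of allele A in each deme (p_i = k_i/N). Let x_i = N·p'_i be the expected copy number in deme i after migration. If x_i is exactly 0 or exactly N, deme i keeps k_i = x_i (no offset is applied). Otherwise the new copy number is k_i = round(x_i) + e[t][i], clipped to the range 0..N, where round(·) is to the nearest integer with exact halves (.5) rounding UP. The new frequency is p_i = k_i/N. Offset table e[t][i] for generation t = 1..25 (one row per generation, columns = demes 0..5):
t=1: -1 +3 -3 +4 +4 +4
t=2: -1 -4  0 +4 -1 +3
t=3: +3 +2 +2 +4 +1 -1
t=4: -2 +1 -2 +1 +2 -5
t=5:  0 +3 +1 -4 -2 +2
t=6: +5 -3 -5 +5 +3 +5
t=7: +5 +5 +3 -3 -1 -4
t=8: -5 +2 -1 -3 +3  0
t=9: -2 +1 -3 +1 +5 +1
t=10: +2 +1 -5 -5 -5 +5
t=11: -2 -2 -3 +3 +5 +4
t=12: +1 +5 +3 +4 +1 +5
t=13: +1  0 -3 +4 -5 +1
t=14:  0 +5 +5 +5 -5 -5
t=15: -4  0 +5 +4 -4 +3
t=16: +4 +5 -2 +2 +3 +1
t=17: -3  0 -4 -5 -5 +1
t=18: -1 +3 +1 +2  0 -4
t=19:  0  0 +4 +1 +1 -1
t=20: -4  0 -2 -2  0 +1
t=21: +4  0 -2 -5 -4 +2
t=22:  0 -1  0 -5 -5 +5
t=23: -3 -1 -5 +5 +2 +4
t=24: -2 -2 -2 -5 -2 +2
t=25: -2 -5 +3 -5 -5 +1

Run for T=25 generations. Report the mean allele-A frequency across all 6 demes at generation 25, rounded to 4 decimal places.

t=0: k=[86 0 0 0 0 0]
t=1: x=[74.3900 11.6100 0.0000 0.0000 0.0000 0.0000] k=[73 15 0 0 0 0]
t=2: x=[65.1700 20.8050 2.0250 0.0000 0.0000 0.0000] k=[64 17 2 0 0 0]
t=3: x=[57.6550 21.3200 3.7550 0.2700 0.0000 0.0000] k=[61 23 6 4 0 0]
t=4: x=[55.8700 25.8350 8.0250 3.7300 0.5400 0.0000] k=[54 27 6 5 3 0]
t=5: x=[50.3550 27.8100 8.7000 4.8650 2.8650 0.4050] k=[50 31 10 1 1 2]
t=6: x=[47.4350 30.7300 11.6200 2.2150 1.1350 1.8650] k=[52 28 7 7 4 7]
t=7: x=[48.7600 28.4050 9.8350 6.5950 4.8100 6.5950] k=[54 33 13 4 4 3]
t=8: x=[51.1650 33.1350 14.4850 5.2150 3.8650 3.1350] k=[46 35 13 2 7 3]
t=9: x=[44.5150 33.5150 14.4850 4.1600 5.7850 3.5400] k=[43 35 11 5 11 5]
t=10: x=[41.9200 32.8400 13.4300 6.6200 9.3800 5.8100] k=[44 34 8 2 4 11]
t=11: x=[42.6500 31.8400 10.7000 3.0800 4.6750 10.0550] k=[41 30 8 6 10 14]
t=12: x=[39.5150 28.5150 10.7000 6.8100 10.0000 13.4600] k=[41 34 14 11 11 18]
t=13: x=[40.0550 32.2450 16.2950 11.4050 11.9450 17.0550] k=[41 32 13 15 7 18]
t=14: x=[39.7850 30.6500 15.8350 13.6500 9.5650 16.5150] k=[40 36 21 19 5 12]
t=15: x=[39.4600 34.5150 22.7550 17.3800 7.8350 11.0550] k=[35 35 28 21 4 14]
t=16: x=[35.0000 34.0550 28.0000 19.6500 7.6450 12.6500] k=[39 39 26 22 11 14]
t=17: x=[39.0000 37.2450 27.2150 21.0550 12.8900 13.5950] k=[36 37 23 16 8 15]
t=18: x=[36.1350 34.9750 23.9450 15.8650 10.0250 14.0550] k=[35 38 25 18 10 10]
t=19: x=[35.4050 35.8400 25.8100 17.8650 11.0800 10.0000] k=[35 36 30 19 12 9]
t=20: x=[35.1350 35.0550 29.3250 19.5400 12.5400 9.4050] k=[31 35 27 18 13 10]
t=21: x=[31.5400 33.3800 26.8650 18.5400 13.2700 10.4050] k=[36 33 25 14 9 12]
t=22: x=[35.5950 32.3250 24.5950 14.8100 10.0800 11.5950] k=[36 31 25 10 5 17]
t=23: x=[35.3250 30.8650 23.7850 11.3500 7.2950 15.3800] k=[32 30 19 16 9 19]
t=24: x=[31.7300 28.7850 20.0800 15.4600 11.2950 17.6500] k=[30 27 18 10 9 20]
t=25: x=[29.5950 26.1900 18.1350 10.9450 10.6200 18.5150] k=[28 21 21 6 6 20]

0.1977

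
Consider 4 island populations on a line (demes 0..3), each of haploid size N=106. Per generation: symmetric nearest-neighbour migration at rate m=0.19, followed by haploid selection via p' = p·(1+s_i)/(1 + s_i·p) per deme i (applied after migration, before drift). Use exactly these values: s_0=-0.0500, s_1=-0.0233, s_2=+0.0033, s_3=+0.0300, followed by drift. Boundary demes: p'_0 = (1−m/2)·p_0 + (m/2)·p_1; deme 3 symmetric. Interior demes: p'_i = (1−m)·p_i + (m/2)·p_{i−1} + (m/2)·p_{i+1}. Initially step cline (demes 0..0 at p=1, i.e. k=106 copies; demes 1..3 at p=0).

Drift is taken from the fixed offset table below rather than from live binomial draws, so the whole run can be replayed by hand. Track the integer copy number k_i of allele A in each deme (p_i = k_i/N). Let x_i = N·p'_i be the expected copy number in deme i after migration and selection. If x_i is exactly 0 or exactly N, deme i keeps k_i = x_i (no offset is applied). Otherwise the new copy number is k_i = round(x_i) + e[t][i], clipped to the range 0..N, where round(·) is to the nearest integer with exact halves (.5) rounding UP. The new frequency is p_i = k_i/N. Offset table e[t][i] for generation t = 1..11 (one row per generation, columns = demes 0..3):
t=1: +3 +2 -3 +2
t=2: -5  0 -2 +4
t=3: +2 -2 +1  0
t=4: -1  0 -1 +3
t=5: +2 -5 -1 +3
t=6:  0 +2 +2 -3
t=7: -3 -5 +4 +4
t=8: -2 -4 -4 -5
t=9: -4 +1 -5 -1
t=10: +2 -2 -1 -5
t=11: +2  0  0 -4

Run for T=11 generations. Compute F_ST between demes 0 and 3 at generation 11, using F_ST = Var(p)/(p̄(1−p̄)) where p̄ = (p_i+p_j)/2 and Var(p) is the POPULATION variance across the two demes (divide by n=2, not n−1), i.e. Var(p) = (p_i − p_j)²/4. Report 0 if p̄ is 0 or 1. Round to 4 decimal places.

t=0: k=[106 0 0 0]
t=1: x=[95.4527 9.8572 0.0000 0.0000] k=[98 12 0 0]
t=2: x=[89.1145 18.6647 1.1437 0.0000] k=[84 19 0 0]
t=3: x=[76.7513 22.9433 1.8109 0.0000] k=[79 21 3 0]
t=4: x=[72.3226 24.3549 4.4390 0.2935] k=[71 24 3 3]
t=5: x=[65.2563 26.0046 5.0107 3.0874] k=[67 21 4 6]
t=6: x=[61.3097 23.3233 5.8231 5.9745] k=[61 25 8 3]
t=7: x=[56.2282 26.3356 9.1676 3.5757] k=[53 21 13 8]
t=8: x=[48.6075 22.8545 13.3233 8.7084] k=[47 19 9 4]
t=9: x=[43.0228 20.3200 9.5035 4.6034] k=[39 21 5 4]
t=10: x=[36.0598 20.7931 6.4449 4.2130] k=[38 19 5 0]
t=11: x=[34.9825 19.1030 5.8733 0.4892] k=[37 19 6 0]

0.2114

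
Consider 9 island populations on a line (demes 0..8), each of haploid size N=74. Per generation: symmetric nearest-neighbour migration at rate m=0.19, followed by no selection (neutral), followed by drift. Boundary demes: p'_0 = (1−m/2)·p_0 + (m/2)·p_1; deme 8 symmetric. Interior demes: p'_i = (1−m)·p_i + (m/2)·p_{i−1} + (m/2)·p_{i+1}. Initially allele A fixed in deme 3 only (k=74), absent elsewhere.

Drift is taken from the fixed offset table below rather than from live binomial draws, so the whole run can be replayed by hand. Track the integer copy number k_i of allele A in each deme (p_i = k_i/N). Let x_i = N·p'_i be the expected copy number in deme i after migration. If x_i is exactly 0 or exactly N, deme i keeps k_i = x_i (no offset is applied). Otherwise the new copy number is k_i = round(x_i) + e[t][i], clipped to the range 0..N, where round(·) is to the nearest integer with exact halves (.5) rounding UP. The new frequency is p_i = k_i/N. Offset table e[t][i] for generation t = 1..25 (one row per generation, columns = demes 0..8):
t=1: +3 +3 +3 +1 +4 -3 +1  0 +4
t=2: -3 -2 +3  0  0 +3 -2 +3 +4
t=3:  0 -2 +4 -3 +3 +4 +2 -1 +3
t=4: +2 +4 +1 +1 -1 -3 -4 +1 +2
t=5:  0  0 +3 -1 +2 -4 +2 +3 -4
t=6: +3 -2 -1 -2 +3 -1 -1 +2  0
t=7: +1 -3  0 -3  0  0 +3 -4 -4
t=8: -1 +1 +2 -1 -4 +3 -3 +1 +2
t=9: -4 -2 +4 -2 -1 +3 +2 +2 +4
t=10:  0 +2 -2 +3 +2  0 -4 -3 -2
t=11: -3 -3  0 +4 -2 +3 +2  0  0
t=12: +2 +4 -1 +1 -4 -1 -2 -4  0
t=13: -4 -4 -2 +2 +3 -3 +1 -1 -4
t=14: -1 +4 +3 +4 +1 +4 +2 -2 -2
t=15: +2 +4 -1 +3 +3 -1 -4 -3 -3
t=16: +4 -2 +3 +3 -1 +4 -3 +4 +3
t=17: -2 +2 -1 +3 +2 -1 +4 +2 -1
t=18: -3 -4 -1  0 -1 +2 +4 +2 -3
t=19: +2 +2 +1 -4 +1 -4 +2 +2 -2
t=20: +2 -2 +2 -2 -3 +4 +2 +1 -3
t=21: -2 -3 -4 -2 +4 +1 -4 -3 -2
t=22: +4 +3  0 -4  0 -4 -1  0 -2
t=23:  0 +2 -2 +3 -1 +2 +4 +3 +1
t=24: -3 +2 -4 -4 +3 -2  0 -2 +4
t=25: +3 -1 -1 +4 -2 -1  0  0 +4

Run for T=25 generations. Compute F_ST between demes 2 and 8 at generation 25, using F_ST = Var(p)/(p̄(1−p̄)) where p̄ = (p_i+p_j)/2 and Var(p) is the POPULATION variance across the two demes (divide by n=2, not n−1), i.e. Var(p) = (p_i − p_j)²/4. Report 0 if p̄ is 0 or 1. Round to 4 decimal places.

0.0003

t=0: k=[0 0 0 74 0 0 0 0 0]
t=1: x=[0.0000 0.0000 7.0300 59.9400 7.0300 0.0000 0.0000 0.0000 0.0000] k=[0 0 10 61 11 0 0 0 0]
t=2: x=[0.0000 0.9500 13.8950 51.4050 14.7050 1.0450 0.0000 0.0000 0.0000] k=[0 0 17 51 15 4 0 0 0]
t=3: x=[0.0000 1.6150 18.6150 44.3500 17.3750 4.6650 0.3800 0.0000 0.0000] k=[0 0 23 41 20 9 2 0 0]
t=4: x=[0.0000 2.1850 22.5250 37.2950 20.9500 9.3800 2.4750 0.1900 0.0000] k=[0 6 24 38 20 6 0 1 0]
t=5: x=[0.5700 7.1400 23.6200 34.9600 20.3800 6.7600 0.6650 0.8100 0.0950] k=[1 7 27 34 22 3 3 4 0]
t=6: x=[1.5700 8.3300 25.7650 32.1950 21.3350 4.8050 3.0950 3.5250 0.3800] k=[5 6 25 30 24 4 2 6 0]
t=7: x=[5.0950 7.7100 23.6700 28.9550 22.6700 5.7100 2.5700 5.0500 0.5700] k=[6 5 24 26 23 6 6 1 0]
t=8: x=[5.9050 6.9000 22.3850 25.5250 21.6700 7.6150 5.5250 1.3800 0.0950] k=[5 8 24 25 18 11 3 2 2]
t=9: x=[5.2850 9.2350 22.5750 24.2400 18.0000 10.9050 3.6650 2.0950 2.0000] k=[1 7 27 22 17 14 6 4 6]
t=10: x=[1.5700 8.3300 24.6250 22.0000 17.1900 13.5250 6.5700 4.3800 5.8100] k=[2 10 23 25 19 14 3 1 4]
t=11: x=[2.7600 10.4750 21.9550 24.2400 19.0950 13.4300 3.8550 1.4750 3.7150] k=[0 7 22 28 17 16 6 1 4]
t=12: x=[0.6650 7.7600 21.1450 26.3850 17.9500 15.1450 6.4750 1.7600 3.7150] k=[3 12 20 27 14 14 4 0 4]
t=13: x=[3.8550 11.9050 19.9050 25.1000 15.2350 13.0500 4.5700 0.7600 3.6200] k=[0 8 18 27 18 10 6 0 0]
t=14: x=[0.7600 8.1900 17.9050 25.2900 18.0950 10.3800 5.8100 0.5700 0.0000] k=[0 12 21 29 19 14 8 0 0]
t=15: x=[1.1400 11.7150 20.9050 27.2900 19.4750 13.9050 7.8100 0.7600 0.0000] k=[3 16 20 30 22 13 4 0 0]
t=16: x=[4.2350 15.1450 20.5700 28.2900 21.9050 13.0000 4.4750 0.3800 0.0000] k=[8 13 24 31 21 17 1 4 0]
t=17: x=[8.4750 13.5700 23.6200 29.3850 21.5700 15.8600 2.8050 3.3350 0.3800] k=[6 16 23 32 24 15 7 5 0]
t=18: x=[6.9500 15.7150 23.1900 30.3850 23.9050 15.0950 7.5700 4.7150 0.4750] k=[4 12 22 30 23 17 12 7 0]
t=19: x=[4.7600 12.1900 21.8100 28.5750 23.0950 17.0950 12.0000 6.8100 0.6650] k=[7 14 23 25 24 13 14 9 0]
t=20: x=[7.6650 14.1900 22.3350 24.7150 23.0500 14.1400 13.4300 8.6200 0.8550] k=[10 12 24 23 20 18 15 10 0]
t=21: x=[10.1900 12.9500 22.7650 22.8100 20.0950 17.9050 14.8100 9.5250 0.9500] k=[8 10 19 21 24 19 11 7 0]
t=22: x=[8.1900 10.6650 18.3350 21.0950 23.2400 18.7150 11.3800 6.7150 0.6650] k=[12 14 18 17 23 15 10 7 0]
t=23: x=[12.1900 14.1900 17.5250 17.6650 21.6700 15.2850 10.1900 6.6200 0.6650] k=[12 16 16 21 21 17 14 10 2]
t=24: x=[12.3800 15.6200 16.4750 20.5250 20.6200 17.0950 13.9050 9.6200 2.7600] k=[9 18 12 17 24 15 14 8 7]
t=25: x=[9.8550 16.5750 13.0450 17.1900 22.4800 15.7600 13.5250 8.4750 7.0950] k=[13 16 12 21 20 15 14 8 11]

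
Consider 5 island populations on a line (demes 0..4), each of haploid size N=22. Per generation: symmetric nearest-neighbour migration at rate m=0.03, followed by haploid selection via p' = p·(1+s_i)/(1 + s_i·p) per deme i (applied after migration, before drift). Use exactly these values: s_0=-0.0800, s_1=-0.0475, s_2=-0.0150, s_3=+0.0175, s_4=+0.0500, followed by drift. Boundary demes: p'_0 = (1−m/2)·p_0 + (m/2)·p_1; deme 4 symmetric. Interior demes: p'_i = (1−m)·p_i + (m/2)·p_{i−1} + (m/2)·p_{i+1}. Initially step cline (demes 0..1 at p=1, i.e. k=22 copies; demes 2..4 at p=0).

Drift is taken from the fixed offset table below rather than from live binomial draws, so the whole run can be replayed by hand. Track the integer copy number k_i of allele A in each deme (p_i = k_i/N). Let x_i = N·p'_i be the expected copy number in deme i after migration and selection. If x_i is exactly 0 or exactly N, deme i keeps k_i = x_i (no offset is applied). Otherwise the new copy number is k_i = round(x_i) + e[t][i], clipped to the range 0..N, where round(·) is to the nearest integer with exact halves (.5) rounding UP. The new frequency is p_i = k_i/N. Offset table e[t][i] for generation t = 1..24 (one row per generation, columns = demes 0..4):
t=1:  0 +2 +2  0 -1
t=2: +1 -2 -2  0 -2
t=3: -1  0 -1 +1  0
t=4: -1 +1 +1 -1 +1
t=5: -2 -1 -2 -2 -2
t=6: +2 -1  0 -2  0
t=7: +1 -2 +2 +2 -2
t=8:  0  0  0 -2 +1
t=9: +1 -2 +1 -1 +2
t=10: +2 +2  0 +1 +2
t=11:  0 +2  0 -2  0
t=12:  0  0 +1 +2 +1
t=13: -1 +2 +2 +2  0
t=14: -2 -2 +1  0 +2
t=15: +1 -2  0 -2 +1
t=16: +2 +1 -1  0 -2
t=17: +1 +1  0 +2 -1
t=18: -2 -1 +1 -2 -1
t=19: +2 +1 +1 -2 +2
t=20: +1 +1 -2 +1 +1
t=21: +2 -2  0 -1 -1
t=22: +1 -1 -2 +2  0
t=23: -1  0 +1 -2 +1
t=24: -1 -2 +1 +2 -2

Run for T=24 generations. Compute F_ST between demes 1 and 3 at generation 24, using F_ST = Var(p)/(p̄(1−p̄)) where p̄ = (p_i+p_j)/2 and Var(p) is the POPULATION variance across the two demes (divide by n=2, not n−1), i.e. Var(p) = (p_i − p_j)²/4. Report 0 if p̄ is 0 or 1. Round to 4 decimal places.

t=0: k=[22 22 0 0 0]
t=1: x=[22.0000 21.6538 0.3251 0.0000 0.0000] k=[22 22 2 0 0]
t=2: x=[22.0000 21.6853 2.2394 0.0305 0.0000] k=[22 20 0 0 0]
t=3: x=[21.9674 19.6290 0.2956 0.0000 0.0000] k=[21 20 0 0 0]
t=4: x=[20.9011 19.6134 0.2956 0.0000 0.0000] k=[20 21 1 0 0]
t=5: x=[19.8592 20.6235 1.2668 0.0153 0.0000] k=[18 20 0 0 0]
t=6: x=[17.7514 19.5667 0.2956 0.0000 0.0000] k=[20 19 0 0 0]
t=7: x=[19.8271 18.5922 0.2808 0.0000 0.0000] k=[21 17 2 0 0]
t=8: x=[20.8526 16.6402 2.1653 0.0305 0.0000] k=[21 17 2 0 0]
t=9: x=[20.8526 16.6402 2.1653 0.0305 0.0000] k=[22 15 3 0 0]
t=10: x=[21.8859 14.6894 3.0946 0.0458 0.0000] k=[22 17 3 1 0]
t=11: x=[21.9185 16.6710 3.1391 1.0319 0.0157] k=[22 19 3 0 0]
t=12: x=[21.9511 18.6698 3.1539 0.0458 0.0000] k=[22 19 4 2 0]
t=13: x=[21.9511 18.6853 4.1439 2.0318 0.0315] k=[21 21 6 4 0]
t=14: x=[20.9173 20.7175 6.1280 4.0268 0.0630] k=[19 19 7 4 2]
t=15: x=[18.7773 18.6853 7.0623 4.0723 2.1217] k=[20 17 7 2 3]
t=16: x=[19.7950 16.7017 7.0027 2.1230 3.1131] k=[22 18 6 2 1]
t=17: x=[21.9348 17.7146 6.0535 2.0774 1.0633] k=[22 19 6 4 0]
t=18: x=[21.9511 18.7164 6.0982 4.0268 0.0630] k=[20 18 7 2 0]
t=19: x=[19.8110 17.6991 7.0176 2.0774 0.0315] k=[22 19 8 0 2]
t=20: x=[21.9511 18.7474 7.9680 0.1526 2.0593] k=[22 20 6 1 3]
t=21: x=[21.9674 19.7225 6.0684 1.1234 3.0976] k=[22 18 6 0 2]
t=22: x=[21.9348 17.7146 6.0237 0.1221 2.0593] k=[22 17 4 2 2]
t=23: x=[21.9185 16.6863 4.1142 2.0622 2.0905] k=[21 17 5 0 3]
t=24: x=[20.8526 16.6863 5.0460 0.1221 3.0821] k=[20 15 6 2 1]

0.3682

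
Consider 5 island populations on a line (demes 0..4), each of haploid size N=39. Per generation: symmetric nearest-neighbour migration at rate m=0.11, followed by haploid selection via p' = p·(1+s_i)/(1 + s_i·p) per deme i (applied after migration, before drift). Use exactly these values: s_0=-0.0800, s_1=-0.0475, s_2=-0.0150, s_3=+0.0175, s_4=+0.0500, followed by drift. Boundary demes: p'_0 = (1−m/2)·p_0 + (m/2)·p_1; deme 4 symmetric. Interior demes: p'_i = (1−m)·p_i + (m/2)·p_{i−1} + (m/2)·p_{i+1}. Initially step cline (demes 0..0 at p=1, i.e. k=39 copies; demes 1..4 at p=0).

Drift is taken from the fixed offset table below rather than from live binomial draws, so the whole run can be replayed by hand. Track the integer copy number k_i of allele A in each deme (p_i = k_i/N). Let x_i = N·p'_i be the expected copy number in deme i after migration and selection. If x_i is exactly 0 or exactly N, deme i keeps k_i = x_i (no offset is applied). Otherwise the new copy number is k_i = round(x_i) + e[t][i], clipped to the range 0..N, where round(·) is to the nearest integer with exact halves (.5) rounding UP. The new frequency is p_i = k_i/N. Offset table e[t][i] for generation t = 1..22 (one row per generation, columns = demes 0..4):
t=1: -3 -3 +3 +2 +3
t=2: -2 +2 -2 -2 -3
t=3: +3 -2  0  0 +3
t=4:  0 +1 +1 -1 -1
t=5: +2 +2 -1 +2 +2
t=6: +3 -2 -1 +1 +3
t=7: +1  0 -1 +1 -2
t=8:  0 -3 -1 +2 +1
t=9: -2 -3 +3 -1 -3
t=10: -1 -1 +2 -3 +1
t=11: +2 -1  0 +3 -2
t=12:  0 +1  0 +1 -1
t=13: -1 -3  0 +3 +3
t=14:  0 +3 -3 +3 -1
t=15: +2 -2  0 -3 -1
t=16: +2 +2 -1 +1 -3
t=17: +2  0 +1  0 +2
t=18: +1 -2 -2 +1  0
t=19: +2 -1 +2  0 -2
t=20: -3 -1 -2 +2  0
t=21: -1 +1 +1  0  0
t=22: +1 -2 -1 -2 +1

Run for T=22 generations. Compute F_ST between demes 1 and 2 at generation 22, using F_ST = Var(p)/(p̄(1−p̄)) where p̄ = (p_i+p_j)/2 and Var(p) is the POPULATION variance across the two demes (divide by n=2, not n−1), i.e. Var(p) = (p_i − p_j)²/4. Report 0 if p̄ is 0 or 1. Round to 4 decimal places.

0.0000

t=0: k=[39 0 0 0 0]
t=1: x=[36.6796 2.0485 0.0000 0.0000 0.0000] k=[34 0 0 0 0]
t=2: x=[31.6453 1.7852 0.0000 0.0000 0.0000] k=[30 4 0 0 0]
t=3: x=[27.9207 4.9942 0.2167 0.0000 0.0000] k=[31 3 0 0 0]
t=4: x=[28.8464 4.1895 0.1625 0.0000 0.0000] k=[29 5 1 0 0]
t=5: x=[26.9986 5.8537 1.1480 0.0560 0.0000] k=[29 8 0 2 0]
t=6: x=[27.1693 8.3901 0.5419 1.8097 0.1155] k=[30 6 0 3 3]
t=7: x=[28.0349 6.7151 0.4877 2.8809 3.1379] k=[29 7 0 4 1]
t=8: x=[27.1123 7.5250 0.5961 3.6723 1.2214] k=[27 5 0 6 2]
t=9: x=[25.0521 5.6942 0.5961 5.5318 2.3244] k=[23 3 4 5 0]
t=10: x=[21.0957 3.9778 3.9461 4.7418 0.2886] k=[20 3 6 2 1]
t=11: x=[18.2537 3.9248 5.5427 2.2007 1.1063] k=[20 3 6 5 0]
t=12: x=[18.2537 3.9248 5.7060 4.8532 0.2886] k=[18 5 6 6 0]
t=13: x=[16.4868 5.5348 5.8692 5.7546 0.3464] k=[15 3 6 9 3]
t=14: x=[13.5926 3.6604 5.9237 8.6209 3.4816] k=[14 7 3 12 2]
t=15: x=[12.8857 6.8847 3.6645 11.0922 2.6688] k=[15 5 4 8 2]
t=16: x=[13.7001 5.2693 4.2178 7.5551 2.4392] k=[16 7 3 9 0]
t=17: x=[14.7332 6.9914 3.5015 8.2877 0.5194] k=[17 7 5 8 3]
t=18: x=[15.6625 7.1514 5.2064 7.6663 3.4244] k=[17 5 3 9 3]
t=19: x=[15.5541 5.3224 3.3929 8.4543 3.4816] k=[18 4 5 8 1]
t=20: x=[16.4324 4.6230 5.0433 7.5551 1.4517] k=[13 4 3 10 1]
t=21: x=[11.8075 4.2521 3.3929 9.2418 1.5667] k=[11 5 4 9 2]
t=22: x=[10.0361 5.0569 4.2722 8.4543 2.4966] k=[11 3 3 6 3]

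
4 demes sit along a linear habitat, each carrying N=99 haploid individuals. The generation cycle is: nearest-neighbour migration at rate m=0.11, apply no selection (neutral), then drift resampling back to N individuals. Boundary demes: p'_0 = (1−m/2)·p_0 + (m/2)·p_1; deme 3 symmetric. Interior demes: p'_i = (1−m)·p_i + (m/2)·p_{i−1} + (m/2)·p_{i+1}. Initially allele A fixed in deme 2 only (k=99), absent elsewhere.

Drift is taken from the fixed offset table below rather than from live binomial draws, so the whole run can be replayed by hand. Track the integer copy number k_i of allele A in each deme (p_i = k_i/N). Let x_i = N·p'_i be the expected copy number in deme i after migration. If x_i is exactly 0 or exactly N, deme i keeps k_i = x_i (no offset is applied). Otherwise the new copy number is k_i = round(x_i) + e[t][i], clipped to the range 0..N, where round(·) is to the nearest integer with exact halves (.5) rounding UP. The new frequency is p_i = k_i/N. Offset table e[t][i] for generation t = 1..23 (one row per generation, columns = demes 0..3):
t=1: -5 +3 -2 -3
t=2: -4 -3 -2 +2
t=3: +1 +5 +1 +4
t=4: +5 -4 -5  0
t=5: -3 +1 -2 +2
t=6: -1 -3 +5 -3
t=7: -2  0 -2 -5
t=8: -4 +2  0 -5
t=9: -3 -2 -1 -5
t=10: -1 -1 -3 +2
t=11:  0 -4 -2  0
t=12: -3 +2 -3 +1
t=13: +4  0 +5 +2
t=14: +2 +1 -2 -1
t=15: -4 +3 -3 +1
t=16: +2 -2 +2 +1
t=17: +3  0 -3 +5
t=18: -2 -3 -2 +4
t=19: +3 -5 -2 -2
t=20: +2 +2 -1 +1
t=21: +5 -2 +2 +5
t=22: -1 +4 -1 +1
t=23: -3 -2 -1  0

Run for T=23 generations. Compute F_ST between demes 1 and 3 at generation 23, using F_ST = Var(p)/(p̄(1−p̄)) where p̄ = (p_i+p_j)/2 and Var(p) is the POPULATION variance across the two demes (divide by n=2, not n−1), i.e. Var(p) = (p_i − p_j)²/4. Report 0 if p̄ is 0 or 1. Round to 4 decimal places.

t=0: k=[0 0 99 0]
t=1: x=[0.0000 5.4450 88.1100 5.4450] k=[0 8 86 2]
t=2: x=[0.4400 11.8500 77.0900 6.6200] k=[0 9 75 9]
t=3: x=[0.4950 12.1350 67.7400 12.6300] k=[1 17 69 17]
t=4: x=[1.8800 18.9800 63.2800 19.8600] k=[7 15 58 20]
t=5: x=[7.4400 16.9250 53.5450 22.0900] k=[4 18 52 24]
t=6: x=[4.7700 19.1000 48.5900 25.5400] k=[4 16 54 23]
t=7: x=[4.6600 17.4300 50.2050 24.7050] k=[3 17 48 20]
t=8: x=[3.7700 17.9350 44.7550 21.5400] k=[0 20 45 17]
t=9: x=[1.1000 20.2750 42.0850 18.5400] k=[0 18 41 14]
t=10: x=[0.9900 18.2750 38.2500 15.4850] k=[0 17 35 17]
t=11: x=[0.9350 17.0550 33.0200 17.9900] k=[1 13 31 18]
t=12: x=[1.6600 13.3300 29.2950 18.7150] k=[0 15 26 20]
t=13: x=[0.8250 14.7800 25.0650 20.3300] k=[5 15 30 22]
t=14: x=[5.5500 15.2750 28.7350 22.4400] k=[8 16 27 21]
t=15: x=[8.4400 16.1650 26.0650 21.3300] k=[4 19 23 22]
t=16: x=[4.8250 18.3950 22.7250 22.0550] k=[7 16 25 23]
t=17: x=[7.4950 16.0000 24.3950 23.1100] k=[10 16 21 28]
t=18: x=[10.3300 15.9450 21.1100 27.6150] k=[8 13 19 32]
t=19: x=[8.2750 13.0550 19.3850 31.2850] k=[11 8 17 29]
t=20: x=[10.8350 8.6600 17.1650 28.3400] k=[13 11 16 29]
t=21: x=[12.8900 11.3850 16.4400 28.2850] k=[18 9 18 33]
t=22: x=[17.5050 9.9900 18.3300 32.1750] k=[17 14 17 33]
t=23: x=[16.8350 14.3300 17.7150 32.1200] k=[14 12 17 32]

0.0590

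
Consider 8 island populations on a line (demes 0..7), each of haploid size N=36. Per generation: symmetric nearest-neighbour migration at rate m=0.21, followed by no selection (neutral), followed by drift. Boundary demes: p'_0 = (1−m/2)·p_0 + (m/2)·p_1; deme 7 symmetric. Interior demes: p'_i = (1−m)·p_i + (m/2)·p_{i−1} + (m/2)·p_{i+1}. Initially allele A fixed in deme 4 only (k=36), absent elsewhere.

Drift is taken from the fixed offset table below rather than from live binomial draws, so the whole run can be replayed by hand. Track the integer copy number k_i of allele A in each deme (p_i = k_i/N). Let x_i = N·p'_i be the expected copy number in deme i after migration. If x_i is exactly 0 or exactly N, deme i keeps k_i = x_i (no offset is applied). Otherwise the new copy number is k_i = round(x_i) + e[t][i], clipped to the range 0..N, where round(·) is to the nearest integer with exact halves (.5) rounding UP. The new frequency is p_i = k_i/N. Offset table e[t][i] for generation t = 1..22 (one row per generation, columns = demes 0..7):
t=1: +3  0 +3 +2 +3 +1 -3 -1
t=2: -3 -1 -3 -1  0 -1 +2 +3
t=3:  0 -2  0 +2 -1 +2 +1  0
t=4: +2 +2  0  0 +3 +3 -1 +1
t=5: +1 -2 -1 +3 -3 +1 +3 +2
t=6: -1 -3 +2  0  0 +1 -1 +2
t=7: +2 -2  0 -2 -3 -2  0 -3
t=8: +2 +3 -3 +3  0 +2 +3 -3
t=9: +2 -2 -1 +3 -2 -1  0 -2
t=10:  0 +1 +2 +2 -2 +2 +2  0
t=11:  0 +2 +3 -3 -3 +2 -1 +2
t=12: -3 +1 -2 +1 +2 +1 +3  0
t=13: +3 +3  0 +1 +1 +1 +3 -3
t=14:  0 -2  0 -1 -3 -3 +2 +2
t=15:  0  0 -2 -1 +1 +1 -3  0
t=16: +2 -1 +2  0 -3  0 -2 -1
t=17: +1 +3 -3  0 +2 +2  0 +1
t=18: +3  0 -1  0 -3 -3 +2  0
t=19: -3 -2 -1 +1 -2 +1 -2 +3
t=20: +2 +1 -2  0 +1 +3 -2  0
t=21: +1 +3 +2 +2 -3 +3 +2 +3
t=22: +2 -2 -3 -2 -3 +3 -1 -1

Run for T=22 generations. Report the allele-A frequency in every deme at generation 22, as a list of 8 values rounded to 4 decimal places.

t=0: k=[0 0 0 0 36 0 0 0]
t=1: x=[0.0000 0.0000 0.0000 3.7800 28.4400 3.7800 0.0000 0.0000] k=[0 0 0 6 31 5 0 0]
t=2: x=[0.0000 0.0000 0.6300 7.9950 25.6450 7.2050 0.5250 0.0000] k=[0 0 0 7 26 6 3 0]
t=3: x=[0.0000 0.0000 0.7350 8.2600 21.9050 7.7850 3.0000 0.3150] k=[0 0 1 10 21 10 4 0]
t=4: x=[0.0000 0.1050 1.8400 10.2100 18.6900 10.5250 4.2100 0.4200] k=[0 2 2 10 22 14 3 1]
t=5: x=[0.2100 1.7900 2.8400 10.4200 19.9000 13.6850 3.9450 1.2100] k=[1 0 2 13 17 15 7 3]
t=6: x=[0.8950 0.3150 2.9450 12.2650 16.3700 14.3700 7.4200 3.4200] k=[0 0 5 12 16 15 6 5]
t=7: x=[0.0000 0.5250 5.2100 11.6850 15.4750 14.1600 6.8400 5.1050] k=[0 0 5 10 12 12 7 2]
t=8: x=[0.0000 0.5250 5.0000 9.6850 11.7900 11.4750 7.0000 2.5250] k=[0 4 2 13 12 13 10 0]
t=9: x=[0.4200 3.3700 3.3650 11.7400 12.2100 12.5800 9.2650 1.0500] k=[2 1 2 15 10 12 9 0]
t=10: x=[1.8950 1.2100 3.2600 13.1100 10.7350 11.4750 8.3700 0.9450] k=[2 2 5 15 9 13 10 1]
t=11: x=[2.0000 2.3150 5.7350 13.3200 10.0500 12.2650 9.3700 1.9450] k=[2 4 9 10 7 14 8 4]
t=12: x=[2.2100 4.3150 8.5800 9.5800 8.0500 12.6350 8.2100 4.4200] k=[0 5 7 11 10 14 11 4]
t=13: x=[0.5250 4.6850 7.2100 10.4750 10.5250 13.2650 10.5800 4.7350] k=[4 8 7 11 12 14 14 2]
t=14: x=[4.4200 7.4750 7.5250 10.6850 12.1050 13.7900 12.7400 3.2600] k=[4 5 8 10 9 11 15 5]
t=15: x=[4.1050 5.2100 7.8950 9.6850 9.3150 11.2100 13.5300 6.0500] k=[4 5 6 9 10 12 11 6]
t=16: x=[4.1050 5.0000 6.2100 8.7900 10.1050 11.6850 10.5800 6.5250] k=[6 4 8 9 7 12 9 6]
t=17: x=[5.7900 4.6300 7.6850 8.6850 7.7350 11.1600 9.0000 6.3150] k=[7 8 5 9 10 13 9 7]
t=18: x=[7.1050 7.5800 5.7350 8.6850 10.2100 12.2650 9.2100 7.2100] k=[10 8 5 9 7 9 11 7]
t=19: x=[9.7900 7.8950 5.7350 8.3700 7.4200 9.0000 10.3700 7.4200] k=[7 6 5 9 5 10 8 10]
t=20: x=[6.8950 6.0000 5.5250 8.1600 5.9450 9.2650 8.4200 9.7900] k=[9 7 4 8 7 12 6 10]
t=21: x=[8.7900 6.8950 4.7350 7.4750 7.6300 10.8450 7.0500 9.5800] k=[10 10 7 9 5 14 9 13]
t=22: x=[10.0000 9.6850 7.5250 8.3700 6.3650 12.5300 9.9450 12.5800] k=[12 8 5 6 3 16 9 12]

[0.3333, 0.2222, 0.1389, 0.1667, 0.0833, 0.4444, 0.2500, 0.3333]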